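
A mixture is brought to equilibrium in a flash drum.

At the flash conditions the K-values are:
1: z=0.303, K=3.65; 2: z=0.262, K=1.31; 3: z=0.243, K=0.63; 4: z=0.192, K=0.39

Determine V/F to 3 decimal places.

V/F = 0.740

Material balance + equilibrium reduce to Σ zᵢ(Kᵢ−1)/(1+V/F(Kᵢ−1)) = 0.
Feasibility: ΣzᵢKᵢ = 1.677, Σzᵢ/Kᵢ = 1.161 — both > 1, two phases present.
Newton–Raphson from V/F = 0.5:
  V/F = 0.500: g = 0.1368, g' = -0.610 → V/F = 0.724
  V/F = 0.724: g = 0.0088, g' = -0.558 → V/F = 0.740
Converged at V/F = 0.740.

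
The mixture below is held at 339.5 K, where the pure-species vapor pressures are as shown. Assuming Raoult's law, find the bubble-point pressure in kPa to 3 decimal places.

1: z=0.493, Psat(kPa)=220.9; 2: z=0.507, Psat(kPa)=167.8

At the bubble point ψ → 0, so ΣzᵢKᵢ = 1 with Kᵢ = Pᵢˢᵃᵗ/P ⇒ P = ΣzᵢPᵢˢᵃᵗ.
P = 0.493·220.9 + 0.507·167.8 = 193.978 kPa

Pbub = 193.978 kPa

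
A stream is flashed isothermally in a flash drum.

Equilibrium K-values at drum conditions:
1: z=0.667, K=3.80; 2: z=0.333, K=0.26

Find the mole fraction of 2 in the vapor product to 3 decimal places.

y_2 = 0.206

Binary case is linear: z₁(K₁−1)(1+ψ(K₂−1)) + z₂(K₂−1)(1+ψ(K₁−1)) = 0
⇒ ψ = [z₁(K₁−1)+z₂(K₂−1)] / [−(K₁−1)(K₂−1)] = 1.6212/2.0720 = 0.782
Compositions from xᵢ = zᵢ/(1+ψ(Kᵢ−1)), yᵢ = Kᵢxᵢ:
  1: x = 0.209, y = 0.794
  2: x = 0.791, y = 0.206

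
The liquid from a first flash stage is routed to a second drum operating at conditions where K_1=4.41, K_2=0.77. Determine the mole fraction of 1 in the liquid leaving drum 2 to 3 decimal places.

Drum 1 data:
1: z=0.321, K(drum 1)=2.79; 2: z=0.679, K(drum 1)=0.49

x_1 (drum 2) = 0.063

Drum 1:
Let ψ₁ = V/F and solve Σ zᵢ(Kᵢ−1)/(1+ψ₁(Kᵢ−1)) = 0.
Check two-phase: ΣzᵢKᵢ = 1.228 > 1 and Σzᵢ/Kᵢ = 1.501 > 1, so g(0) = 0.228 > 0 and g(1) = -0.501 < 0.
Binary case is linear: z₁(K₁−1)(1+ψ₁(K₂−1)) + z₂(K₂−1)(1+ψ₁(K₁−1)) = 0
⇒ ψ₁ = [z₁(K₁−1)+z₂(K₂−1)] / [−(K₁−1)(K₂−1)] = 0.2283/0.9129 = 0.250
Drum-1 compositions:
  1: x = 0.222, y = 0.619
  2: x = 0.778, y = 0.381
Drum-2 feed = drum-1 liquid: z₂ = (0.2217, 0.7783).
Drum 2:
Let ψ₂ = V/F and solve Σ zᵢ(Kᵢ−1)/(1+ψ₂(Kᵢ−1)) = 0.
Check two-phase: ΣzᵢKᵢ = 1.577 > 1 and Σzᵢ/Kᵢ = 1.061 > 1, so g(0) = 0.577 > 0 and g(1) = -0.061 < 0.
Iterate (Newton) starting at ψ₂ = 0.34:
  ψ₂ = 0.340: g = 0.1560, g' = -0.601 → ψ₂ = 0.599
  ψ₂ = 0.599: g = 0.0408, g' = -0.334 → ψ₂ = 0.722
  ψ₂ = 0.722: g = 0.0039, g' = -0.274 → ψ₂ = 0.736
Converged at ψ₂ = 0.736.
  1: x = 0.063, y = 0.279
  2: x = 0.937, y = 0.721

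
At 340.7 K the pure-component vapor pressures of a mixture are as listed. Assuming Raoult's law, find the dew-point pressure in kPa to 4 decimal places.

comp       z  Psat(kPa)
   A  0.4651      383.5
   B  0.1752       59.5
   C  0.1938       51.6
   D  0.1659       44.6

At the dew point ψ → 1, so Σzᵢ/Kᵢ = 1 with Kᵢ = Pᵢˢᵃᵗ/P ⇒ 1/P = Σzᵢ/Pᵢˢᵃᵗ.
1/P = 0.4651/383.5 + 0.1752/59.5 + 0.1938/51.6 + 0.1659/44.6 = 0.0116329 ⇒ P = 85.9634 kPa

Pdew = 85.9634 kPa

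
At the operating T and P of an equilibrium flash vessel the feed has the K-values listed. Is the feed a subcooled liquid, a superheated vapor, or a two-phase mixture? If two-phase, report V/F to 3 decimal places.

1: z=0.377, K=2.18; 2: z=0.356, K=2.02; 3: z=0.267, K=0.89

superheated vapor

ΣzᵢKᵢ = 1.779; Σzᵢ/Kᵢ = 0.649.
Since Σzᵢ/Kᵢ < 1 the mixture is above its dew point — single vapor phase.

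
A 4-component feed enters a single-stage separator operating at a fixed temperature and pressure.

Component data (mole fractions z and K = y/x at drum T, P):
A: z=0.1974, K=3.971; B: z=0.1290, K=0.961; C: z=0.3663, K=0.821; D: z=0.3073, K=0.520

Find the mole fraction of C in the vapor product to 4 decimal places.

Rachford–Rice: g(V/F) = Σ zᵢ(Kᵢ−1)/(1+V/F(Kᵢ−1)) = 0.
Check two-phase: ΣzᵢKᵢ = 1.3684 > 1 and Σzᵢ/Kᵢ = 1.2211 > 1, so g(0) = 0.3684 > 0 and g(1) = -0.2211 < 0.
Iterate (Newton) starting at V/F = 0.5:
  V/F = 0.5000: g = -0.03527, g' = -0.4190 → V/F = 0.4158
  V/F = 0.4158: g = 0.00212, g' = -0.4731 → V/F = 0.4203
Converged at V/F = 0.4203.
Compositions from xᵢ = zᵢ/(1+V/F(Kᵢ−1)), yᵢ = Kᵢxᵢ:
  A: x = 0.0878, y = 0.3486
  B: x = 0.1311, y = 0.1260
  C: x = 0.3961, y = 0.3252
  D: x = 0.3850, y = 0.2002

y_C = 0.3252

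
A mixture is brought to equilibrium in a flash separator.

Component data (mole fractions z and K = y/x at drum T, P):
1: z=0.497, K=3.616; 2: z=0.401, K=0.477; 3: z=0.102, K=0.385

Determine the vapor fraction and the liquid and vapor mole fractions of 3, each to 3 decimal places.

Rachford–Rice: g(ψ) = Σ zᵢ(Kᵢ−1)/(1+ψ(Kᵢ−1)) = 0.
g(0) = ΣzᵢKᵢ − 1 = 1.028 and g(1) = 1 − Σzᵢ/Kᵢ = -0.243, so a root lies in (0, 1).
Iterate (Newton) starting at ψ = 0.5:
  ψ = 0.500: g = 0.1888, g' = -0.920 → ψ = 0.705
  ψ = 0.705: g = 0.0140, g' = -0.816 → ψ = 0.722
Converged at ψ = 0.722.
Compositions from xᵢ = zᵢ/(1+ψ(Kᵢ−1)), yᵢ = Kᵢxᵢ:
  1: x = 0.172, y = 0.622
  2: x = 0.644, y = 0.307
  3: x = 0.184, y = 0.071

ψ = 0.722, x_3 = 0.184, y_3 = 0.071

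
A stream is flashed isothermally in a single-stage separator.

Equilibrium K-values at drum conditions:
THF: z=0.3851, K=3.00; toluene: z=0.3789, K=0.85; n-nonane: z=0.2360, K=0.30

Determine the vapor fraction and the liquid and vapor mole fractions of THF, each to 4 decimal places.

ψ = 0.6042, x_THF = 0.1744, y_THF = 0.5232

Newton–Raphson from ψ = 0.5:
  ψ = 0.5000: g = 0.06950, g' = -0.6688 → ψ = 0.6039
  ψ = 0.6039: g = 0.00017, g' = -0.6734 → ψ = 0.6042
Converged at ψ = 0.6042.
Compositions from xᵢ = zᵢ/(1+ψ(Kᵢ−1)), yᵢ = Kᵢxᵢ:
  THF: x = 0.1744, y = 0.5232
  toluene: x = 0.4167, y = 0.3542
  n-nonane: x = 0.4090, y = 0.1227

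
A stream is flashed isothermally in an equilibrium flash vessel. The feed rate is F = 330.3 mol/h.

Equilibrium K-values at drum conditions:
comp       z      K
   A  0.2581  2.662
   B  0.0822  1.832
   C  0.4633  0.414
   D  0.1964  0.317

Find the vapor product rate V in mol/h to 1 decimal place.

V = 32.5 mol/h

Material balance + equilibrium reduce to Σ zᵢ(Kᵢ−1)/(1+ψ(Kᵢ−1)) = 0.
Feasibility: ΣzᵢKᵢ = 1.0917, Σzᵢ/Kᵢ = 1.8805 — both > 1, two phases present.
Newton iteration, ψ⁰ = 0.4:
  ψ = 0.4000: g = -0.23020, g' = -0.7341 → ψ = 0.0864
  ψ = 0.0864: g = 0.01035, g' = -0.8746 → ψ = 0.0983
  ψ = 0.0983: g = 0.00009, g' = -0.8598 → ψ = 0.0984
Converged at ψ = 0.0984.
Then V = ψ·F = 0.0984·330.3 = 32.5 mol/h and L = F − V = 297.8 mol/h.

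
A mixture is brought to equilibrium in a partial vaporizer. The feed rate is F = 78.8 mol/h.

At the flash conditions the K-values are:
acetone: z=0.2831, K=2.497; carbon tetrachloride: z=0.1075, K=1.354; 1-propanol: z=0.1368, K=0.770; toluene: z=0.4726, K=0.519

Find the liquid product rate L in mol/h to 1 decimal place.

L = 50.4 mol/h

Rachford–Rice: g(ψ) = Σ zᵢ(Kᵢ−1)/(1+ψ(Kᵢ−1)) = 0.
Check two-phase: ΣzᵢKᵢ = 1.2031 > 1 and Σzᵢ/Kᵢ = 1.2810 > 1, so g(0) = 0.2031 > 0 and g(1) = -0.2810 < 0.
Newton iteration, ψ⁰ = 0.5:
  ψ = 0.5000: g = -0.06014, g' = -0.4160 → ψ = 0.3554
  ψ = 0.3554: g = 0.00195, g' = -0.4486 → ψ = 0.3598
Converged at ψ = 0.3598.
Then V = ψ·F = 0.3598·78.8 = 28.4 mol/h and L = F − V = 50.4 mol/h.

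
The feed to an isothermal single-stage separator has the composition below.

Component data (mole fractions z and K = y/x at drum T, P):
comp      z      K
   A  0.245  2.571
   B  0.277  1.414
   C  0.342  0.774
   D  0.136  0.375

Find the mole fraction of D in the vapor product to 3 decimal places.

Newton–Raphson from ψ = 0.41:
  ψ = 0.410: g = 0.1327, g' = -0.376 → ψ = 0.763
  ψ = 0.763: g = 0.0063, g' = -0.372 → ψ = 0.780
Converged at ψ = 0.780.
Compositions from xᵢ = zᵢ/(1+ψ(Kᵢ−1)), yᵢ = Kᵢxᵢ:
  A: x = 0.110, y = 0.283
  B: x = 0.209, y = 0.296
  C: x = 0.415, y = 0.321
  D: x = 0.265, y = 0.099

y_D = 0.099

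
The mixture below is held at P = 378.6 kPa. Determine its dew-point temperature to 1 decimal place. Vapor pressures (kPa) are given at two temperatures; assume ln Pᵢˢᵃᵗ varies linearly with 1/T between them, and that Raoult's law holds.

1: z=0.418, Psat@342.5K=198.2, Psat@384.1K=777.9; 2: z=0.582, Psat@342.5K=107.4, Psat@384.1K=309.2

Dew-point temperature: Σzᵢ·P/Pᵢˢᵃᵗ(T) = 1. Interpolate ln Pᵢˢᵃᵗ = aᵢ + bᵢ/T.
  T = 342.5 K: ΣzᵢP/Pᵢˢᵃᵗ = 2.8501
  T = 384.1 K: ΣzᵢP/Pᵢˢᵃᵗ = 0.9161
  T = 363.3 K: ΣzᵢP/Pᵢˢᵃᵗ = 1.5607
  T = 373.7 K: ΣzᵢP/Pᵢˢᵃᵗ = 1.1863
  T = 378.9 K: ΣzᵢP/Pᵢˢᵃᵗ = 1.0405
  T = 381.5 K: ΣzᵢP/Pᵢˢᵃᵗ = 0.9759
Interpolating between 378.9 K and 381.5 K gives T ≈ 380.5 K.

T = 380.5 K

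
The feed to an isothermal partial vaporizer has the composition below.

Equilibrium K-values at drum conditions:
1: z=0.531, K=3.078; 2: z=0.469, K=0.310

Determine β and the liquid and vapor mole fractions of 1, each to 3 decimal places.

β = 0.544, x_1 = 0.249, y_1 = 0.767

Rachford–Rice: g(β) = Σ zᵢ(Kᵢ−1)/(1+β(Kᵢ−1)) = 0.
Check two-phase: ΣzᵢKᵢ = 1.780 > 1 and Σzᵢ/Kᵢ = 1.685 > 1, so g(0) = 0.780 > 0 and g(1) = -0.685 < 0.
Newton iteration, β⁰ = 0.67:
  β = 0.670: g = -0.1406, g' = -1.173 → β = 0.550
  β = 0.550: g = -0.0068, g' = -1.079 → β = 0.544
Converged at β = 0.544.
Compositions from xᵢ = zᵢ/(1+β(Kᵢ−1)), yᵢ = Kᵢxᵢ:
  1: x = 0.249, y = 0.767
  2: x = 0.751, y = 0.233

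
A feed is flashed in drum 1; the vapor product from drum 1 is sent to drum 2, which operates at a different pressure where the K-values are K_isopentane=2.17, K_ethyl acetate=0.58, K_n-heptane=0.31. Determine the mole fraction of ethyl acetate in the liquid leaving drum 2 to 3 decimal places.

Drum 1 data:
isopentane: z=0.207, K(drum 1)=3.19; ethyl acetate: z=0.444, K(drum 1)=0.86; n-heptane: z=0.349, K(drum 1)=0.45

x_ethyl acetate (drum 2) = 0.459

Drum 1:
Rachford–Rice: g(ψ₁) = Σ zᵢ(Kᵢ−1)/(1+ψ₁(Kᵢ−1)) = 0.
g(0) = ΣzᵢKᵢ − 1 = 0.199 and g(1) = 1 − Σzᵢ/Kᵢ = -0.357, so a root lies in (0, 1).
Newton iteration, ψ₁⁰ = 0.58:
  ψ₁ = 0.580: g = -0.1498, g' = -0.431 → ψ₁ = 0.232
  ψ₁ = 0.232: g = 0.0163, g' = -0.585 → ψ₁ = 0.260
  ψ₁ = 0.260: g = 0.0004, g' = -0.556 → ψ₁ = 0.261
Converged at ψ₁ = 0.261.
Drum-1 compositions:
  isopentane: x = 0.132, y = 0.420
  ethyl acetate: x = 0.461, y = 0.396
  n-heptane: x = 0.407, y = 0.183
Drum-2 feed = drum-1 vapor: z₂ = (0.4204, 0.3963, 0.1833).
Drum 2:
Rachford–Rice: g(ψ₂) = Σ zᵢ(Kᵢ−1)/(1+ψ₂(Kᵢ−1)) = 0.
g(0) = ΣzᵢKᵢ − 1 = 0.199 and g(1) = 1 − Σzᵢ/Kᵢ = -0.468, so a root lies in (0, 1).
Iterate (Newton) starting at ψ₂ = 0.44:
  ψ₂ = 0.440: g = -0.0611, g' = -0.536 → ψ₂ = 0.326
Converged at ψ₂ = 0.326.
  isopentane: x = 0.304, y = 0.660
  ethyl acetate: x = 0.459, y = 0.266
  n-heptane: x = 0.237, y = 0.073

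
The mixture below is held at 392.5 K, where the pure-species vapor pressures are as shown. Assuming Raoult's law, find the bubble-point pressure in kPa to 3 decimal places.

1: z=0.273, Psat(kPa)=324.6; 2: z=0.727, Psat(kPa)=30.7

Pbub = 110.935 kPa

At the bubble point ψ → 0, so ΣzᵢKᵢ = 1 with Kᵢ = Pᵢˢᵃᵗ/P ⇒ P = ΣzᵢPᵢˢᵃᵗ.
P = 0.273·324.6 + 0.727·30.7 = 110.935 kPa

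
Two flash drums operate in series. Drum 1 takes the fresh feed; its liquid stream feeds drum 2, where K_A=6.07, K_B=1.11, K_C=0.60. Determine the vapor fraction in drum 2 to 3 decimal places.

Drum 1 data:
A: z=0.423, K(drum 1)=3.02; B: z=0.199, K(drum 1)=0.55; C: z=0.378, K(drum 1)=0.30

Drum 1:
Let ψ₁ = V/F and solve Σ zᵢ(Kᵢ−1)/(1+ψ₁(Kᵢ−1)) = 0.
g(0) = ΣzᵢKᵢ − 1 = 0.500 and g(1) = 1 − Σzᵢ/Kᵢ = -0.762, so a root lies in (0, 1).
Iterate (Newton) starting at ψ₁ = 0.59:
  ψ₁ = 0.590: g = -0.1828, g' = -0.972 → ψ₁ = 0.402
  ψ₁ = 0.402: g = -0.0058, g' = -0.944 → ψ₁ = 0.396
Converged at ψ₁ = 0.396.
Drum-1 compositions:
  A: x = 0.235, y = 0.710
  B: x = 0.242, y = 0.133
  C: x = 0.523, y = 0.157
Drum-2 feed = drum-1 liquid: z₂ = (0.2351, 0.2421, 0.5228).
Drum 2:
Iterate (Newton) starting at ψ₂ = 0.5:
  ψ₂ = 0.500: g = 0.1010, g' = -0.617 → ψ₂ = 0.664
  ψ₂ = 0.664: g = 0.0132, g' = -0.475 → ψ₂ = 0.691
  ψ₂ = 0.691: g = 0.0002, g' = -0.460 → ψ₂ = 0.692
Converged at ψ₂ = 0.692.
  A: x = 0.052, y = 0.317
  B: x = 0.225, y = 0.250
  C: x = 0.723, y = 0.434

V/F (drum 2) = 0.692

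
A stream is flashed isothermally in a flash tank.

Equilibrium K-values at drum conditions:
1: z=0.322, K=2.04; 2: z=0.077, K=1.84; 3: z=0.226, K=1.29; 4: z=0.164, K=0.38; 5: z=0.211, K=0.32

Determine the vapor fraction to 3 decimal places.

Rachford–Rice: g(ψ) = Σ zᵢ(Kᵢ−1)/(1+ψ(Kᵢ−1)) = 0.
Feasibility: ΣzᵢKᵢ = 1.220, Σzᵢ/Kᵢ = 1.466 — both > 1, two phases present.
Newton iteration, ψ⁰ = 0.38:
  ψ = 0.380: g = 0.0216, g' = -0.511 → ψ = 0.422
Converged at ψ = 0.422.

ψ = 0.422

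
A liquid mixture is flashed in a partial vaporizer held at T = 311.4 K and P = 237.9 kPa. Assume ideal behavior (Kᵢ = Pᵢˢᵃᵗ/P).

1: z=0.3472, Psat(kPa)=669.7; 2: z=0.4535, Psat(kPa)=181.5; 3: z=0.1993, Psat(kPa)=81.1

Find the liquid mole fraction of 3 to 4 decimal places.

Raoult's law: Kᵢ = Pᵢˢᵃᵗ/P = Pᵢˢᵃᵗ/237.9.
  K_1 = 669.7/237.9 = 2.815048, K_2 = 181.5/237.9 = 0.762926, K_3 = 81.1/237.9 = 0.340900
Rachford–Rice: g(V/F) = Σ zᵢ(Kᵢ−1)/(1+V/F(Kᵢ−1)) = 0.
g(0) = ΣzᵢKᵢ − 1 = 0.3913 and g(1) = 1 − Σzᵢ/Kᵢ = -0.3024, so a root lies in (0, 1).
Iterate (Newton) starting at V/F = 0.42:
  V/F = 0.4200: g = 0.05654, g' = -0.5653 → V/F = 0.5200
  V/F = 0.5200: g = 0.00169, g' = -0.5363 → V/F = 0.5232
Converged at V/F = 0.5232.
Compositions from xᵢ = zᵢ/(1+V/F(Kᵢ−1)), yᵢ = Kᵢxᵢ:
  1: x = 0.1781, y = 0.5013
  2: x = 0.5177, y = 0.3950
  3: x = 0.3042, y = 0.1037

x_3 = 0.3042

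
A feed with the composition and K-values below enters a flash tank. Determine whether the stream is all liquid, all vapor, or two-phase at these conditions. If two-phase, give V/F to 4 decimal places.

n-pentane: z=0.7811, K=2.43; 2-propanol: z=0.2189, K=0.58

ΣzᵢKᵢ = 2.0250; Σzᵢ/Kᵢ = 0.6989.
Since Σzᵢ/Kᵢ < 1 the mixture is above its dew point — single vapor phase.

all vapor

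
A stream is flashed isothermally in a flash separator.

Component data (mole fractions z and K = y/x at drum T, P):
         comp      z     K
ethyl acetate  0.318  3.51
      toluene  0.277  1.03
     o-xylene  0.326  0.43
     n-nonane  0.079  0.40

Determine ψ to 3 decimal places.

Rachford–Rice: g(ψ) = Σ zᵢ(Kᵢ−1)/(1+ψ(Kᵢ−1)) = 0.
Check two-phase: ΣzᵢKᵢ = 1.573 > 1 and Σzᵢ/Kᵢ = 1.315 > 1, so g(0) = 0.573 > 0 and g(1) = -0.315 < 0.
Iterate (Newton) starting at ψ = 0.5:
  ψ = 0.500: g = 0.0345, g' = -0.659 → ψ = 0.552
  ψ = 0.552: g = 0.0005, g' = -0.641 → ψ = 0.553
Converged at ψ = 0.553.

ψ = 0.553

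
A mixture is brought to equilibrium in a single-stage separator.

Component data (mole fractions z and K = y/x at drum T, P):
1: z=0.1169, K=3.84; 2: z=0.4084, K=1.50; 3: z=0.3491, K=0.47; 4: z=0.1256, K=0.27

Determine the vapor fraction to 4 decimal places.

ψ = 0.3328

Newton iteration, ψ⁰ = 0.42:
  ψ = 0.4200: g = -0.05007, g' = -0.5673 → ψ = 0.3317
  ψ = 0.3317: g = 0.00061, g' = -0.5860 → ψ = 0.3328
Converged at ψ = 0.3328.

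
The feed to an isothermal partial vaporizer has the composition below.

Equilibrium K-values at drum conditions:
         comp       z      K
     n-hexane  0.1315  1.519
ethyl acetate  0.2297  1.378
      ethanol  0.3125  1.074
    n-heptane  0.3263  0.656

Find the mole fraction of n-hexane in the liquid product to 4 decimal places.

x_n-hexane = 0.0990

Rachford–Rice: g(V/F) = Σ zᵢ(Kᵢ−1)/(1+V/F(Kᵢ−1)) = 0.
Feasibility: ΣzᵢKᵢ = 1.0660, Σzᵢ/Kᵢ = 1.0416 — both > 1, two phases present.
Newton–Raphson from V/F = 0.5:
  V/F = 0.5000: g = 0.01395, g' = -0.1035 → V/F = 0.6348
  V/F = 0.6348: g = -0.00016, g' = -0.1062 → V/F = 0.6333
Converged at V/F = 0.6333.
Compositions from xᵢ = zᵢ/(1+V/F(Kᵢ−1)), yᵢ = Kᵢxᵢ:
  n-hexane: x = 0.0990, y = 0.1503
  ethyl acetate: x = 0.1853, y = 0.2554
  ethanol: x = 0.2985, y = 0.3206
  n-heptane: x = 0.4172, y = 0.2737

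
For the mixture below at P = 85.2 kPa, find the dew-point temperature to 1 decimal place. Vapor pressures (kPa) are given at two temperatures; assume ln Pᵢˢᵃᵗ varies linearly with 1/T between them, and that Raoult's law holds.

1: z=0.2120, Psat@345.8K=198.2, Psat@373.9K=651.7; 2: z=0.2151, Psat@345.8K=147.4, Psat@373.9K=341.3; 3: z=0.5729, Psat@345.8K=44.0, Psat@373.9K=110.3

T = 353.8 K

Dew-point temperature: Σzᵢ·P/Pᵢˢᵃᵗ(T) = 1. Interpolate ln Pᵢˢᵃᵗ = aᵢ + bᵢ/T.
  T = 345.8 K: ΣzᵢP/Pᵢˢᵃᵗ = 1.3248
  T = 373.9 K: ΣzᵢP/Pᵢˢᵃᵗ = 0.5239
  T = 359.9 K: ΣzᵢP/Pᵢˢᵃᵗ = 0.8163
  T = 352.9 K: ΣzᵢP/Pᵢˢᵃᵗ = 1.0330
  T = 356.4 K: ΣzᵢP/Pᵢˢᵃᵗ = 0.9172
  T = 354.6 K: ΣzᵢP/Pᵢˢᵃᵗ = 0.9747
  T = 353.8 K: ΣzᵢP/Pᵢˢᵃᵗ = 1.0016
Interpolating between 353.8 K and 354.6 K gives T ≈ 353.8 K.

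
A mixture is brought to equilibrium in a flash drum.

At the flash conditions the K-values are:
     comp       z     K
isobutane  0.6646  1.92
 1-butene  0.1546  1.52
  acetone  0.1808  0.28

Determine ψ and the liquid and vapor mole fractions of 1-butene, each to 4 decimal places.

ψ = 0.9199, x_1-butene = 0.1046, y_1-butene = 0.1590

Let ψ = V/F and solve Σ zᵢ(Kᵢ−1)/(1+ψ(Kᵢ−1)) = 0.
Feasibility: ΣzᵢKᵢ = 1.5616, Σzᵢ/Kᵢ = 1.0936 — both > 1, two phases present.
Newton iteration, ψ⁰ = 0.5:
  ψ = 0.5000: g = 0.27919, g' = -0.5191 → ψ = 1.0000
  ψ = 1.0000: g = -0.09357, g' = -1.3662 → ψ = 0.9315
  ψ = 0.9315: g = -0.01188, g' = -1.0464 → ψ = 0.9202
  ψ = 0.9202: g = -0.00023, g' = -1.0070 → ψ = 0.9199
Converged at ψ = 0.9199.
Compositions from xᵢ = zᵢ/(1+ψ(Kᵢ−1)), yᵢ = Kᵢxᵢ:
  isobutane: x = 0.3600, y = 0.6911
  1-butene: x = 0.1046, y = 0.1590
  acetone: x = 0.5355, y = 0.1499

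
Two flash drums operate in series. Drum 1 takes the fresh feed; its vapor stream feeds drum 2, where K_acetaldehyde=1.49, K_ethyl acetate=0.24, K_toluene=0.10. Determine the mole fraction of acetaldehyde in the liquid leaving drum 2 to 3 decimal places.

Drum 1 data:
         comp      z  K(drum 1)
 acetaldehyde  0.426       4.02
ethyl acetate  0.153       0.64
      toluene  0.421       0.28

x_acetaldehyde (drum 2) = 0.633

Drum 1:
Newton–Raphson from ψ₁ = 0.5:
  ψ₁ = 0.500: g = -0.0282, g' = -1.179 → ψ₁ = 0.476
Converged at ψ₁ = 0.476.
Drum-1 compositions:
  acetaldehyde: x = 0.175, y = 0.702
  ethyl acetate: x = 0.185, y = 0.118
  toluene: x = 0.641, y = 0.179
Drum-2 feed = drum-1 vapor: z₂ = (0.7025, 0.1182, 0.1794).
Drum 2:
Material balance + equilibrium reduce to Σ zᵢ(Kᵢ−1)/(1+ψ₂(Kᵢ−1)) = 0.
Check two-phase: ΣzᵢKᵢ = 1.093 > 1 and Σzᵢ/Kᵢ = 2.758 > 1, so g(0) = 0.093 > 0 and g(1) = -1.758 < 0.
Newton–Raphson from ψ₂ = 0.63:
  ψ₂ = 0.630: g = -0.2821, g' = -1.125 → ψ₂ = 0.379
  ψ₂ = 0.379: g = -0.0809, g' = -0.589 → ψ₂ = 0.242
  ψ₂ = 0.242: g = -0.0086, g' = -0.475 → ψ₂ = 0.224
  ψ₂ = 0.224: g = -0.0001, g' = -0.464 → ψ₂ = 0.223
Converged at ψ₂ = 0.223.
  acetaldehyde: x = 0.633, y = 0.943
  ethyl acetate: x = 0.142, y = 0.034
  toluene: x = 0.225, y = 0.022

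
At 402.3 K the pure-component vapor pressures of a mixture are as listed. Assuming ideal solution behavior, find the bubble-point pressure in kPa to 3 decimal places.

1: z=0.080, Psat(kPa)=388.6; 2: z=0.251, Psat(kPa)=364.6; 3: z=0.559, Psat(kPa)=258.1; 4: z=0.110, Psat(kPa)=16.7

Pbub = 268.718 kPa

At the bubble point ψ → 0, so ΣzᵢKᵢ = 1 with Kᵢ = Pᵢˢᵃᵗ/P ⇒ P = ΣzᵢPᵢˢᵃᵗ.
P = 0.080·388.6 + 0.251·364.6 + 0.559·258.1 + 0.110·16.7 = 268.718 kPa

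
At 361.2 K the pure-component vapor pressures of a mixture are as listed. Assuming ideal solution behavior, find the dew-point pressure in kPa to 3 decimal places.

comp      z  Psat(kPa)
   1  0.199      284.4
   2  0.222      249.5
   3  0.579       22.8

At the dew point ψ → 1, so Σzᵢ/Kᵢ = 1 with Kᵢ = Pᵢˢᵃᵗ/P ⇒ 1/P = Σzᵢ/Pᵢˢᵃᵗ.
1/P = 0.199/284.4 + 0.222/249.5 + 0.579/22.8 = 0.026984 ⇒ P = 37.059 kPa

Pdew = 37.059 kPa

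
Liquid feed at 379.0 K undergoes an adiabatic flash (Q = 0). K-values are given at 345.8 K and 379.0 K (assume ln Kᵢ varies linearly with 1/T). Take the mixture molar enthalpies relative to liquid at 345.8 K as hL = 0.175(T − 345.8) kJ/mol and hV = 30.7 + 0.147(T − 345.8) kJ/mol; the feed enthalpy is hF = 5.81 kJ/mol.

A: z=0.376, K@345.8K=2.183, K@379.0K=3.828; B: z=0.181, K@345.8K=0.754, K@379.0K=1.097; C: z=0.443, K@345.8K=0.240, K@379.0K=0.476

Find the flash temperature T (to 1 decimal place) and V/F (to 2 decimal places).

T = 349.7 K, V/F = 0.17

Adiabatic flash: solve Rachford–Rice at each trial T, then check hF = ψ·hV(T) + (1−ψ)·hL(T).
  T = 345.8 K: K = (2.183, 0.754, 0.240), RR gives ψ = 0.083, H_out = 2.558 kJ/mol
  T = 379.0 K: K = (3.828, 1.097, 0.476), RR gives ψ = 0.710, H_out = 26.960 kJ/mol
  T = 362.4 K: K = (2.928, 0.917, 0.343), RR gives ψ = 0.399, H_out = 14.973 kJ/mol
  T = 354.1 K: K = (2.537, 0.834, 0.288), RR gives ψ = 0.253, H_out = 9.165 kJ/mol
  T = 350.0 K: K = (2.358, 0.794, 0.264), RR gives ψ = 0.174, H_out = 6.057 kJ/mol
  T = 347.9 K: K = (2.269, 0.774, 0.252), RR gives ψ = 0.130, H_out = 4.357 kJ/mol
Linear interpolation between T = 347.9 (H_out = 4.357) and T = 350.0 (H_out = 6.057) on hF = 5.81 gives T ≈ 349.7 K, at which ψ = 0.17.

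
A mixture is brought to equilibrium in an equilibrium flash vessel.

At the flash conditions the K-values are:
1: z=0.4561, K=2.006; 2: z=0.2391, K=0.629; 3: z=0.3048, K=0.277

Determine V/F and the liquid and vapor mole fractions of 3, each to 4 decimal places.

V/F = 0.2498, x_3 = 0.3720, y_3 = 0.1030

Material balance + equilibrium reduce to Σ zᵢ(Kᵢ−1)/(1+V/F(Kᵢ−1)) = 0.
Feasibility: ΣzᵢKᵢ = 1.1498, Σzᵢ/Kᵢ = 1.7079 — both > 1, two phases present.
Iterate (Newton) starting at V/F = 0.61:
  V/F = 0.6100: g = -0.22455, g' = -0.7422 → V/F = 0.3074
  V/F = 0.3074: g = -0.03303, g' = -0.5746 → V/F = 0.2500
  V/F = 0.2500: g = -0.00011, g' = -0.5721 → V/F = 0.2498
Converged at V/F = 0.2498.
Compositions from xᵢ = zᵢ/(1+V/F(Kᵢ−1)), yᵢ = Kᵢxᵢ:
  1: x = 0.3645, y = 0.7312
  2: x = 0.2635, y = 0.1658
  3: x = 0.3720, y = 0.1030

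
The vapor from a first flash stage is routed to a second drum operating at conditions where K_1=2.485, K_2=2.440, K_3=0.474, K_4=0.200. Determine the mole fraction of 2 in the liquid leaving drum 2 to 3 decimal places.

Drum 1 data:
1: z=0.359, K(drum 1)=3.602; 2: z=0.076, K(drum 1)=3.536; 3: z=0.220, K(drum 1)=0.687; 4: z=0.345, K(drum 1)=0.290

x_2 (drum 2) = 0.056

Drum 1:
Rachford–Rice: g(ψ₁) = Σ zᵢ(Kᵢ−1)/(1+ψ₁(Kᵢ−1)) = 0.
g(0) = ΣzᵢKᵢ − 1 = 0.813 and g(1) = 1 − Σzᵢ/Kᵢ = -0.631, so a root lies in (0, 1).
Newton–Raphson from ψ₁ = 0.5:
  ψ₁ = 0.500: g = 0.0295, g' = -1.002 → ψ₁ = 0.529
  ψ₁ = 0.529: g = 0.0001, g' = -0.996 → ψ₁ = 0.530
Converged at ψ₁ = 0.530.
Drum-1 compositions:
  1: x = 0.151, y = 0.544
  2: x = 0.032, y = 0.115
  3: x = 0.264, y = 0.181
  4: x = 0.553, y = 0.160
Drum-2 feed = drum-1 vapor: z₂ = (0.5438, 0.1147, 0.1812, 0.1603).
Drum 2:
Rachford–Rice: g(ψ₂) = Σ zᵢ(Kᵢ−1)/(1+ψ₂(Kᵢ−1)) = 0.
g(0) = ΣzᵢKᵢ − 1 = 0.749 and g(1) = 1 − Σzᵢ/Kᵢ = -0.450, so a root lies in (0, 1).
Newton iteration, ψ₂⁰ = 0.5:
  ψ₂ = 0.500: g = 0.2164, g' = -0.853 → ψ₂ = 0.754
  ψ₂ = 0.754: g = -0.0208, g' = -1.110 → ψ₂ = 0.735
Converged at ψ₂ = 0.735.
  1: x = 0.260, y = 0.646
  2: x = 0.056, y = 0.136
  3: x = 0.295, y = 0.140
  4: x = 0.389, y = 0.078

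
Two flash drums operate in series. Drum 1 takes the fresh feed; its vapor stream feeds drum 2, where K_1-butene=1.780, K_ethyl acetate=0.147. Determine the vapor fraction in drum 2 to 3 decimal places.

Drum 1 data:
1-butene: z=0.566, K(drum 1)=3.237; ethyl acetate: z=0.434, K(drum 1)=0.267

V/F (drum 2) = 0.679

Drum 1:
Material balance + equilibrium reduce to Σ zᵢ(Kᵢ−1)/(1+ψ₁(Kᵢ−1)) = 0.
Check two-phase: ΣzᵢKᵢ = 1.948 > 1 and Σzᵢ/Kᵢ = 1.800 > 1, so g(0) = 0.948 > 0 and g(1) = -0.800 < 0.
Binary case is linear: z₁(K₁−1)(1+ψ₁(K₂−1)) + z₂(K₂−1)(1+ψ₁(K₁−1)) = 0
⇒ ψ₁ = [z₁(K₁−1)+z₂(K₂−1)] / [−(K₁−1)(K₂−1)] = 0.9480/1.6397 = 0.578
Drum-1 compositions:
  1-butene: x = 0.247, y = 0.799
  ethyl acetate: x = 0.753, y = 0.201
Drum-2 feed = drum-1 vapor: z₂ = (0.7989, 0.2011).
Drum 2:
Let ψ₂ = V/F and solve Σ zᵢ(Kᵢ−1)/(1+ψ₂(Kᵢ−1)) = 0.
Check two-phase: ΣzᵢKᵢ = 1.452 > 1 and Σzᵢ/Kᵢ = 1.817 > 1, so g(0) = 0.452 > 0 and g(1) = -0.817 < 0.
Binary case is linear: z₁(K₁−1)(1+ψ₂(K₂−1)) + z₂(K₂−1)(1+ψ₂(K₁−1)) = 0
⇒ ψ₂ = [z₁(K₁−1)+z₂(K₂−1)] / [−(K₁−1)(K₂−1)] = 0.4516/0.6653 = 0.679
  1-butene: x = 0.522, y = 0.930
  ethyl acetate: x = 0.478, y = 0.070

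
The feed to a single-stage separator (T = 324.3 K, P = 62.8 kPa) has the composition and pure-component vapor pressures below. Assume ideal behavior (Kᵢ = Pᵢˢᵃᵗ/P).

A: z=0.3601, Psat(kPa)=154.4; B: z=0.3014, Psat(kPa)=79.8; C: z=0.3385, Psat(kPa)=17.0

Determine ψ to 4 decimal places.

Raoult's law: Kᵢ = Pᵢˢᵃᵗ/P = Pᵢˢᵃᵗ/62.8.
  K_A = 154.4/62.8 = 2.458599, K_B = 79.8/62.8 = 1.270701, K_C = 17.0/62.8 = 0.270701
Newton iteration, ψ⁰ = 0.5:
  ψ = 0.5000: g = -0.01296, g' = -0.7193 → ψ = 0.4820
  ψ = 0.4820: g = -0.00009, g' = -0.7096 → ψ = 0.4819
Converged at ψ = 0.4819.

ψ = 0.4819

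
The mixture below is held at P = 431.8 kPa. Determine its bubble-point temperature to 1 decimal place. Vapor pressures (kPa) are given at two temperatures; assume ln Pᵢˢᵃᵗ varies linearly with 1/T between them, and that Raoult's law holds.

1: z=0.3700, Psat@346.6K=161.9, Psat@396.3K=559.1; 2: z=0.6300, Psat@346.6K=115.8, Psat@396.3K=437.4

T = 391.5 K

Bubble-point temperature: ΣzᵢPᵢˢᵃᵗ(T) = P. Interpolate ln Pᵢˢᵃᵗ = aᵢ + bᵢ/T.
  T = 346.6 K: ΣzᵢPᵢˢᵃᵗ = 132.86 kPa
  T = 396.3 K: ΣzᵢPᵢˢᵃᵗ = 482.43 kPa
  T = 371.5 K: ΣzᵢPᵢˢᵃᵗ = 264.60 kPa
  T = 383.9 K: ΣzᵢPᵢˢᵃᵗ = 360.75 kPa
  T = 390.1 K: ΣzᵢPᵢˢᵃᵗ = 418.13 kPa
  T = 393.2 K: ΣzᵢPᵢˢᵃᵗ = 449.38 kPa
  T = 391.6 K: ΣzᵢPᵢˢᵃᵗ = 433.04 kPa
Interpolating between 390.1 K and 391.6 K gives T ≈ 391.5 K.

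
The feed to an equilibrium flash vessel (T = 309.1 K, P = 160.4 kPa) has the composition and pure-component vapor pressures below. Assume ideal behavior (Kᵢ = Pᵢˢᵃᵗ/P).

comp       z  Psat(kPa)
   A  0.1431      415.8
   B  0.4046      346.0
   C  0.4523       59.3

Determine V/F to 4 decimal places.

Raoult's law: Kᵢ = Pᵢˢᵃᵗ/P = Pᵢˢᵃᵗ/160.4.
  K_A = 415.8/160.4 = 2.592269, K_B = 346.0/160.4 = 2.157107, K_C = 59.3/160.4 = 0.369701
Iterate (Newton) starting at V/F = 0.5:
  V/F = 0.5000: g = 0.00716, g' = -0.7130 → V/F = 0.5100
Converged at V/F = 0.5100.

V/F = 0.5100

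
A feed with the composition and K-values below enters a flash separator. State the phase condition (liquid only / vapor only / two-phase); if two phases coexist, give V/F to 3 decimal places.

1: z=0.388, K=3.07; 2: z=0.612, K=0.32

two-phase, V/F = 0.275

ΣzᵢKᵢ = 1.387; Σzᵢ/Kᵢ = 2.039.
Both exceed 1, so a two-phase solution exists.
Let ψ = V/F and solve Σ zᵢ(Kᵢ−1)/(1+ψ(Kᵢ−1)) = 0.
Binary case is linear: z₁(K₁−1)(1+ψ(K₂−1)) + z₂(K₂−1)(1+ψ(K₁−1)) = 0
⇒ ψ = [z₁(K₁−1)+z₂(K₂−1)] / [−(K₁−1)(K₂−1)] = 0.3870/1.4076 = 0.275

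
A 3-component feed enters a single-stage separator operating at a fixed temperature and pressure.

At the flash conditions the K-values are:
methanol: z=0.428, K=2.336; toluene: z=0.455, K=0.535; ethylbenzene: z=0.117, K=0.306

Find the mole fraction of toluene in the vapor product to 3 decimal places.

y_toluene = 0.299

Material balance + equilibrium reduce to Σ zᵢ(Kᵢ−1)/(1+ψ(Kᵢ−1)) = 0.
Check two-phase: ΣzᵢKᵢ = 1.279 > 1 and Σzᵢ/Kᵢ = 1.416 > 1, so g(0) = 0.279 > 0 and g(1) = -0.416 < 0.
Newton–Raphson from ψ = 0.33:
  ψ = 0.330: g = 0.0416, g' = -0.600 → ψ = 0.399
  ψ = 0.399: g = 0.0007, g' = -0.581 → ψ = 0.401
Converged at ψ = 0.401.
Compositions from xᵢ = zᵢ/(1+ψ(Kᵢ−1)), yᵢ = Kᵢxᵢ:
  methanol: x = 0.279, y = 0.651
  toluene: x = 0.559, y = 0.299
  ethylbenzene: x = 0.162, y = 0.050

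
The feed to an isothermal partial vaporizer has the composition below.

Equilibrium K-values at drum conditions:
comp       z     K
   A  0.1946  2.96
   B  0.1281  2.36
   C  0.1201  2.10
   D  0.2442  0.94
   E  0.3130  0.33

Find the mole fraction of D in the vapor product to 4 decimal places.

Material balance + equilibrium reduce to Σ zᵢ(Kᵢ−1)/(1+ψ(Kᵢ−1)) = 0.
Feasibility: ΣzᵢKᵢ = 1.4634, Σzᵢ/Kᵢ = 1.3855 — both > 1, two phases present.
Newton iteration, ψ⁰ = 0.5:
  ψ = 0.5000: g = 0.05111, g' = -0.6538 → ψ = 0.5782
  ψ = 0.5782: g = -0.00041, g' = -0.6681 → ψ = 0.5776
Converged at ψ = 0.5776.
Compositions from xᵢ = zᵢ/(1+ψ(Kᵢ−1)), yᵢ = Kᵢxᵢ:
  A: x = 0.0913, y = 0.2702
  B: x = 0.0717, y = 0.1693
  C: x = 0.0734, y = 0.1542
  D: x = 0.2530, y = 0.2378
  E: x = 0.5106, y = 0.1685

y_D = 0.2378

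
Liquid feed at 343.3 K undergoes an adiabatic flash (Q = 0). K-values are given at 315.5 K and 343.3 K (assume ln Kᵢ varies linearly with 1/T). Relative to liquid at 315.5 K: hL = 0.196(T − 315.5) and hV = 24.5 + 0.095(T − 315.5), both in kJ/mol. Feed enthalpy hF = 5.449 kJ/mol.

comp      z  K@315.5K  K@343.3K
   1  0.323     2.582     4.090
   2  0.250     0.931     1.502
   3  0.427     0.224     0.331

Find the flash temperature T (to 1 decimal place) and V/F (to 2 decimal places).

T = 317.4 K, V/F = 0.21

Adiabatic flash: solve Rachford–Rice at each trial T, then check hF = ψ·hV(T) + (1−ψ)·hL(T).
  T = 315.5 K: K = (2.582, 0.931, 0.224), RR gives ψ = 0.174, H_out = 4.267 kJ/mol
  T = 343.3 K: K = (4.090, 1.502, 0.331), RR gives ψ = 0.567, H_out = 17.751 kJ/mol
  T = 329.4 K: K = (3.281, 1.195, 0.275), RR gives ψ = 0.393, H_out = 11.811 kJ/mol
  T = 322.4 K: K = (2.916, 1.056, 0.248), RR gives ψ = 0.291, H_out = 8.289 kJ/mol
  T = 318.9 K: K = (2.743, 0.992, 0.236), RR gives ψ = 0.235, H_out = 6.331 kJ/mol
  T = 317.2 K: K = (2.662, 0.961, 0.230), RR gives ψ = 0.205, H_out = 5.321 kJ/mol
Linear interpolation between T = 317.2 (H_out = 5.321) and T = 318.9 (H_out = 6.331) on hF = 5.449 gives T ≈ 317.4 K, at which ψ = 0.21.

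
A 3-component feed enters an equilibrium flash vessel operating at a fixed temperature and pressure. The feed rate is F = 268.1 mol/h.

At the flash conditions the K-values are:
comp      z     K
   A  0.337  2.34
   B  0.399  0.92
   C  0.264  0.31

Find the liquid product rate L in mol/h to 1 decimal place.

Newton–Raphson from V/F = 0.4:
  V/F = 0.400: g = 0.0094, g' = -0.499 → V/F = 0.419
Converged at V/F = 0.419.
Then V = V/F·F = 0.4189·268.1 = 112.3 mol/h and L = F − V = 155.8 mol/h.

L = 155.8 mol/h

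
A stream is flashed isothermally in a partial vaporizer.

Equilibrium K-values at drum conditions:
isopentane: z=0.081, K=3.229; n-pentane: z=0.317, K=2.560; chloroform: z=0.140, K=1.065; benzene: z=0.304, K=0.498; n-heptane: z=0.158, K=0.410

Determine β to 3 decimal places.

β = 0.563

Material balance + equilibrium reduce to Σ zᵢ(Kᵢ−1)/(1+β(Kᵢ−1)) = 0.
g(0) = ΣzᵢKᵢ − 1 = 0.438 and g(1) = 1 − Σzᵢ/Kᵢ = -0.276, so a root lies in (0, 1).
Newton–Raphson from β = 0.5:
  β = 0.500: g = 0.0360, g' = -0.581 → β = 0.562
  β = 0.562: g = 0.0004, g' = -0.571 → β = 0.563
Converged at β = 0.563.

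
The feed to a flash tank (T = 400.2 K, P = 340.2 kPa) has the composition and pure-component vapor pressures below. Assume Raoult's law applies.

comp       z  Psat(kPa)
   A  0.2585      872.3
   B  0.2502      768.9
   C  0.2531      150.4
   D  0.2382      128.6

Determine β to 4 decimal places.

Raoult's law: Kᵢ = Pᵢˢᵃᵗ/P = Pᵢˢᵃᵗ/340.2.
  K_A = 872.3/340.2 = 2.564080, K_B = 768.9/340.2 = 2.260141, K_C = 150.4/340.2 = 0.442093, K_D = 128.6/340.2 = 0.378013
Material balance + equilibrium reduce to Σ zᵢ(Kᵢ−1)/(1+β(Kᵢ−1)) = 0.
g(0) = ΣzᵢKᵢ − 1 = 0.4302 and g(1) = 1 − Σzᵢ/Kᵢ = -0.4142, so a root lies in (0, 1).
Iterate (Newton) starting at β = 0.39:
  β = 0.3900: g = 0.08644, g' = -0.7119 → β = 0.5114
  β = 0.5114: g = 0.00150, g' = -0.6945 → β = 0.5136
Converged at β = 0.5136.

β = 0.5136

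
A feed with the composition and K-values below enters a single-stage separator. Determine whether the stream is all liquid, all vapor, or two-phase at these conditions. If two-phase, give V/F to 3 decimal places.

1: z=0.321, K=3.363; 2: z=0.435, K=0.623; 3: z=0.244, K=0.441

ΣzᵢKᵢ = 1.458; Σzᵢ/Kᵢ = 1.347.
Both exceed 1, so a two-phase solution exists.
Material balance + equilibrium reduce to Σ zᵢ(Kᵢ−1)/(1+ψ(Kᵢ−1)) = 0.
Newton iteration, ψ⁰ = 0.37:
  ψ = 0.370: g = 0.0422, g' = -0.715 → ψ = 0.429
  ψ = 0.429: g = 0.0016, g' = -0.662 → ψ = 0.431
Converged at ψ = 0.431.

two-phase, V/F = 0.431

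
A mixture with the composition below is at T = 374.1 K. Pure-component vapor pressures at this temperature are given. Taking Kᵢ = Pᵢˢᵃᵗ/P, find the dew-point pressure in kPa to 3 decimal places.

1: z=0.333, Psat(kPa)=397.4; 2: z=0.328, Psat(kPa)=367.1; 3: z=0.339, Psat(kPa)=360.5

Pdew = 374.280 kPa

At the dew point ψ → 1, so Σzᵢ/Kᵢ = 1 with Kᵢ = Pᵢˢᵃᵗ/P ⇒ 1/P = Σzᵢ/Pᵢˢᵃᵗ.
1/P = 0.333/397.4 + 0.328/367.1 + 0.339/360.5 = 0.002672 ⇒ P = 374.280 kPa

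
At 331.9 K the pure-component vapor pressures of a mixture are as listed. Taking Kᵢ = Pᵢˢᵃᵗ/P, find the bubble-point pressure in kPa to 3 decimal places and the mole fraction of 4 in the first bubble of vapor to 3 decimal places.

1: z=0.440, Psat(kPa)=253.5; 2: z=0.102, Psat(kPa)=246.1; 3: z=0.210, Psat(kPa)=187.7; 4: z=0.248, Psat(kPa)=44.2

Pbub = 187.021 kPa, y_4 = 0.059

At the bubble point ψ → 0, so ΣzᵢKᵢ = 1 with Kᵢ = Pᵢˢᵃᵗ/P ⇒ P = ΣzᵢPᵢˢᵃᵗ.
P = 0.440·253.5 + 0.102·246.1 + 0.210·187.7 + 0.248·44.2 = 187.021 kPa
yᵢ = zᵢPᵢˢᵃᵗ/P ⇒ y_4 = 0.248·44.2/187.021 = 0.059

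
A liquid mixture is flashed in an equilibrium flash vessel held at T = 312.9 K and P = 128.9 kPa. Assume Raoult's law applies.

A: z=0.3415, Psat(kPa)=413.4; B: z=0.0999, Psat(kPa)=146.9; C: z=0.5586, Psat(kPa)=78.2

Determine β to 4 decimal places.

Raoult's law: Kᵢ = Pᵢˢᵃᵗ/P = Pᵢˢᵃᵗ/128.9.
  K_A = 413.4/128.9 = 3.207137, K_B = 146.9/128.9 = 1.139643, K_C = 78.2/128.9 = 0.606672
Rachford–Rice: g(β) = Σ zᵢ(Kᵢ−1)/(1+β(Kᵢ−1)) = 0.
Check two-phase: ΣzᵢKᵢ = 1.5480 > 1 and Σzᵢ/Kᵢ = 1.1149 > 1, so g(0) = 0.5480 > 0 and g(1) = -0.1149 < 0.
Newton–Raphson from β = 0.42:
  β = 0.4200: g = 0.14113, g' = -0.5738 → β = 0.6660
  β = 0.6660: g = 0.02024, g' = -0.4330 → β = 0.7127
  β = 0.7127: g = 0.00032, g' = -0.4197 → β = 0.7135
Converged at β = 0.7135.

β = 0.7135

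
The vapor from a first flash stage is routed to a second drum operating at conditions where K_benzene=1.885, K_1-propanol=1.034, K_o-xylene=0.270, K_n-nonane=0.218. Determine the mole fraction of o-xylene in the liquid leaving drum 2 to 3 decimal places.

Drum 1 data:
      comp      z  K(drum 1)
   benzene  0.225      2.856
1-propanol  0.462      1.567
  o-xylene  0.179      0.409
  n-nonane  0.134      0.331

x_o-xylene (drum 2) = 0.164

Drum 1:
Newton iteration, ψ₁⁰ = 0.5:
  ψ₁ = 0.500: g = 0.1358, g' = -0.560 → ψ₁ = 0.743
  ψ₁ = 0.743: g = -0.0067, g' = -0.646 → ψ₁ = 0.732
Converged at ψ₁ = 0.732.
Drum-1 compositions:
  benzene: x = 0.095, y = 0.272
  1-propanol: x = 0.326, y = 0.512
  o-xylene: x = 0.316, y = 0.129
  n-nonane: x = 0.263, y = 0.087
Drum-2 feed = drum-1 vapor: z₂ = (0.2724, 0.5116, 0.1290, 0.0869).
Drum 2:
Newton iteration, ψ₂⁰ = 0.5:
  ψ₂ = 0.500: g = -0.0757, g' = -0.417 → ψ₂ = 0.318
  ψ₂ = 0.318: g = -0.0079, g' = -0.341 → ψ₂ = 0.295
Converged at ψ₂ = 0.295.
  benzene: x = 0.216, y = 0.407
  1-propanol: x = 0.507, y = 0.524
  o-xylene: x = 0.164, y = 0.044
  n-nonane: x = 0.113, y = 0.025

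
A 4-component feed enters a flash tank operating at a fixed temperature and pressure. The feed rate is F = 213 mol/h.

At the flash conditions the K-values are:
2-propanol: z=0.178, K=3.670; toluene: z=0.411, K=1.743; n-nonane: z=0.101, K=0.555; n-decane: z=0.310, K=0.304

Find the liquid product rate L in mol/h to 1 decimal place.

Let ψ = V/F and solve Σ zᵢ(Kᵢ−1)/(1+ψ(Kᵢ−1)) = 0.
g(0) = ΣzᵢKᵢ − 1 = 0.520 and g(1) = 1 − Σzᵢ/Kᵢ = -0.486, so a root lies in (0, 1).
Iterate (Newton) starting at ψ = 0.49:
  ψ = 0.490: g = 0.0449, g' = -0.739 → ψ = 0.551
  ψ = 0.551: g = -0.0003, g' = -0.752 → ψ = 0.550
Converged at ψ = 0.550.
Then V = ψ·F = 0.5503·213 = 117.2 mol/h and L = F − V = 95.8 mol/h.

L = 95.8 mol/h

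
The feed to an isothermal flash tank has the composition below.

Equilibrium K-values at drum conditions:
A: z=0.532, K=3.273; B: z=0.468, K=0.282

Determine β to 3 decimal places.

β = 0.535

Material balance + equilibrium reduce to Σ zᵢ(Kᵢ−1)/(1+β(Kᵢ−1)) = 0.
Check two-phase: ΣzᵢKᵢ = 1.873 > 1 and Σzᵢ/Kᵢ = 1.822 > 1, so g(0) = 0.873 > 0 and g(1) = -0.822 < 0.
Binary case is linear: z₁(K₁−1)(1+β(K₂−1)) + z₂(K₂−1)(1+β(K₁−1)) = 0
⇒ β = [z₁(K₁−1)+z₂(K₂−1)] / [−(K₁−1)(K₂−1)] = 0.8732/1.6320 = 0.535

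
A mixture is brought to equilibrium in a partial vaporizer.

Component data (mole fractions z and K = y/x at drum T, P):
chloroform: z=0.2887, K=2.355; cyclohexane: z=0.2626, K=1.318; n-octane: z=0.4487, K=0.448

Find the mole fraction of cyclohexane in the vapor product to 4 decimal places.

Iterate (Newton) starting at ψ = 0.5:
  ψ = 0.5000: g = -0.03685, g' = -0.4690 → ψ = 0.4214
  ψ = 0.4214: g = -0.00012, g' = -0.4676 → ψ = 0.4212
Converged at ψ = 0.4212.
Compositions from xᵢ = zᵢ/(1+ψ(Kᵢ−1)), yᵢ = Kᵢxᵢ:
  chloroform: x = 0.1838, y = 0.4329
  cyclohexane: x = 0.2316, y = 0.3052
  n-octane: x = 0.5846, y = 0.2619

y_cyclohexane = 0.3052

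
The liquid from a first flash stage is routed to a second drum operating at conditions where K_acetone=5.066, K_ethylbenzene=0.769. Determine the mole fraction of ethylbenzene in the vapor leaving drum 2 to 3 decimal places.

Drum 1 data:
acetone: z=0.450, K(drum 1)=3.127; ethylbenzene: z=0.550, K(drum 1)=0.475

Drum 1:
Newton–Raphson from ψ₁ = 0.5:
  ψ₁ = 0.500: g = 0.0723, g' = -0.757 → ψ₁ = 0.596
  ψ₁ = 0.596: g = 0.0022, g' = -0.717 → ψ₁ = 0.599
Converged at ψ₁ = 0.599.
Drum-1 compositions:
  acetone: x = 0.198, y = 0.619
  ethylbenzene: x = 0.802, y = 0.381
Drum-2 feed = drum-1 liquid: z₂ = (0.1980, 0.8020).
Drum 2:
Rachford–Rice: g(ψ₂) = Σ zᵢ(Kᵢ−1)/(1+ψ₂(Kᵢ−1)) = 0.
Check two-phase: ΣzᵢKᵢ = 1.620 > 1 and Σzᵢ/Kᵢ = 1.082 > 1, so g(0) = 0.620 > 0 and g(1) = -0.082 < 0.
Newton–Raphson from ψ₂ = 0.53:
  ψ₂ = 0.530: g = 0.0440, g' = -0.384 → ψ₂ = 0.644
  ψ₂ = 0.644: g = 0.0046, g' = -0.309 → ψ₂ = 0.660
Converged at ψ₂ = 0.660.
  acetone: x = 0.054, y = 0.272
  ethylbenzene: x = 0.946, y = 0.728

y_ethylbenzene (drum 2) = 0.728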